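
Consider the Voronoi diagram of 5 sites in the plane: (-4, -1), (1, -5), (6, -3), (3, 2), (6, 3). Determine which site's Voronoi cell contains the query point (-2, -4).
Nearest site = (1, -5)

The Voronoi cell of site s contains exactly those query points closer to s than to any other site. Compute squared distances from q = (-2, -4) to each site:
  (1 − -2)² + (-5 − -4)² = 10
  (-4 − -2)² + (-1 − -4)² = 13
  (3 − -2)² + (2 − -4)² = 61
  (6 − -2)² + (-3 − -4)² = 65
  (6 − -2)² + (3 − -4)² = 113
Minimum is attained by (1, -5), so q lies in its Voronoi cell.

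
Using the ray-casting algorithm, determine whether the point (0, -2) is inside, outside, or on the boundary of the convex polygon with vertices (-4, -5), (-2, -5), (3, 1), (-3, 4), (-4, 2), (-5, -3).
The point (0, -2) lies strictly inside the polygon

Cast a horizontal ray to the right from the query point and count how many polygon edges it crosses (each edge strictly once or zero times, handled with the usual half-open convention). 
Parity of crossings → odd ⇒ inside.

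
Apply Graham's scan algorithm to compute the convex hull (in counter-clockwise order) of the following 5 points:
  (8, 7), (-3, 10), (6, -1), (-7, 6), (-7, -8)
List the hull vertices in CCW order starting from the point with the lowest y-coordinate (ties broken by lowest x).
Hull (CCW) = [(-7, -8), (6, -1), (8, 7), (-3, 10), (-7, 6)]

Graham scan procedure:
  1. Find the pivot p₀ = point with lowest y (tie → lowest x): (-7, -8).
  2. Sort the remaining points by polar angle around p₀.
  3. Walk through sorted points, maintaining a stack; pop the top while the last three entries make a non-left turn (cross product ≤ 0).
  4. Final stack is the convex hull in CCW order: (-7, -8), (6, -1), (8, 7), (-3, 10), (-7, 6).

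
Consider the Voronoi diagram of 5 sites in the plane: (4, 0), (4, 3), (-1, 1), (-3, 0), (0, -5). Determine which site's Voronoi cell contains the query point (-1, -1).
Nearest site = (-1, 1)

The Voronoi cell of site s contains exactly those query points closer to s than to any other site. Compute squared distances from q = (-1, -1) to each site:
  (-1 − -1)² + (1 − -1)² = 4
  (-3 − -1)² + (0 − -1)² = 5
  (0 − -1)² + (-5 − -1)² = 17
  (4 − -1)² + (0 − -1)² = 26
  (4 − -1)² + (3 − -1)² = 41
Minimum is attained by (-1, 1), so q lies in its Voronoi cell.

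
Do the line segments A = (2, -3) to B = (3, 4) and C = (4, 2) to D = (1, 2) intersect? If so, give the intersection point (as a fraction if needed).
Yes; intersection at (19/7, 2) (t = 5/7 on AB, s = 3/7 on CD)

Parametrize AB as A + t(B − A) = (2 + 1 t, -3 + 7 t) and CD as C + s(D − C) = (4 + -3 s, 2 + 0 s). Solve the linear system for (t, s). Determinant = -21 ≠ 0, so a unique intersection of the containing lines exists. Solution: t = 5/7, s = 3/7 — both in [0, 1], so the segments cross. Intersection point: (19/7, 2).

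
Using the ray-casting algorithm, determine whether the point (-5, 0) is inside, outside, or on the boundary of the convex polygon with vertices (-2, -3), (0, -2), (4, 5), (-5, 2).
The point (-5, 0) lies strictly outside the polygon

Cast a horizontal ray to the right from the query point and count how many polygon edges it crosses (each edge strictly once or zero times, handled with the usual half-open convention). 
Parity of crossings → even ⇒ outside.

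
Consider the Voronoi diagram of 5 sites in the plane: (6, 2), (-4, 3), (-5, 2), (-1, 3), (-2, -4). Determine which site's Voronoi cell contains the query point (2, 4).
Nearest site = (-1, 3)

The Voronoi cell of site s contains exactly those query points closer to s than to any other site. Compute squared distances from q = (2, 4) to each site:
  (-1 − 2)² + (3 − 4)² = 10
  (6 − 2)² + (2 − 4)² = 20
  (-4 − 2)² + (3 − 4)² = 37
  (-5 − 2)² + (2 − 4)² = 53
  (-2 − 2)² + (-4 − 4)² = 80
Minimum is attained by (-1, 3), so q lies in its Voronoi cell.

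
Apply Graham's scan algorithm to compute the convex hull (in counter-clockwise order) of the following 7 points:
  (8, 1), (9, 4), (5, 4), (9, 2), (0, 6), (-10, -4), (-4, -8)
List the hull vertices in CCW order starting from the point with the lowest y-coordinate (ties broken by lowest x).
Hull (CCW) = [(-4, -8), (8, 1), (9, 2), (9, 4), (0, 6), (-10, -4)]

Graham scan procedure:
  1. Find the pivot p₀ = point with lowest y (tie → lowest x): (-4, -8).
  2. Sort the remaining points by polar angle around p₀.
  3. Walk through sorted points, maintaining a stack; pop the top while the last three entries make a non-left turn (cross product ≤ 0).
  4. Final stack is the convex hull in CCW order: (-4, -8), (8, 1), (9, 2), (9, 4), (0, 6), (-10, -4).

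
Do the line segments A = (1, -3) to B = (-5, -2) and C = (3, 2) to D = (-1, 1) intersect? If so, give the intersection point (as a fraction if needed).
No (intersection of containing lines falls outside at least one segment)

Parametrize and solve: t = 9/5, s = 16/5. At least one of these is outside [0, 1], so the segments do not intersect.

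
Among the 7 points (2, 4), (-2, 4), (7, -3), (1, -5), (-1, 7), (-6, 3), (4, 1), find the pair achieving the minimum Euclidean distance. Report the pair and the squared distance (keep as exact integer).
Pair = ((-2, 4), (-1, 7)); squared distance = 10

Compute all C(7, 2) = 21 pairwise squared distances (x_i − x_j)² + (y_i − y_j)². The minimum is 10, attained by the pair ((-2, 4), (-1, 7)).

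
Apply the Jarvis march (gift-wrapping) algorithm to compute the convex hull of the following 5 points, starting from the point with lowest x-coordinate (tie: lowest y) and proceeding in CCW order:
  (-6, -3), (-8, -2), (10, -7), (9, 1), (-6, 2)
Hull (CCW) = [(-8, -2), (-6, -3), (10, -7), (9, 1), (-6, 2)]

Jarvis march: at each step, from the current hull vertex p, select the next vertex q as the point such that every other point lies strictly to the left of (or on) the directed line p → q. (Equivalently: for every other point r, the cross product (q − p) × (r − p) ≥ 0.)
Starting point (lowest x, tie lowest y): (-8, -2). Wrap until returning to start. Resulting hull: (-8, -2), (-6, -3), (10, -7), (9, 1), (-6, 2).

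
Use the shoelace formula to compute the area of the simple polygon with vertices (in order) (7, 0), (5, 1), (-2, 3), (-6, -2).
Area = 30

Shoelace formula: Area = (1/2) |Σ_i (x_i · y_{i+1} − x_{i+1} · y_i)| (indices mod n). Compute each cross term:
  (7)(1) − (5)(0) = 7
  (5)(3) − (-2)(1) = 17
  (-2)(-2) − (-6)(3) = 22
  (-6)(0) − (7)(-2) = 14
Sum = 60, so (signed) Area = 60/2 = 30, |Area| = 30.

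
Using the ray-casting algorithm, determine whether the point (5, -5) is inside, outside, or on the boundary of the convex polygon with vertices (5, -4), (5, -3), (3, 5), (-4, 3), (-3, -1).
The point (5, -5) lies strictly outside the polygon

Cast a horizontal ray to the right from the query point and count how many polygon edges it crosses (each edge strictly once or zero times, handled with the usual half-open convention). 
Parity of crossings → even ⇒ outside.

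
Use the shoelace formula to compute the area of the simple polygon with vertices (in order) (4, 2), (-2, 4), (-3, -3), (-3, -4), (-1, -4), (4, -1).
Area = 39

Shoelace formula: Area = (1/2) |Σ_i (x_i · y_{i+1} − x_{i+1} · y_i)| (indices mod n). Compute each cross term:
  (4)(4) − (-2)(2) = 20
  (-2)(-3) − (-3)(4) = 18
  (-3)(-4) − (-3)(-3) = 3
  (-3)(-4) − (-1)(-4) = 8
  (-1)(-1) − (4)(-4) = 17
  (4)(2) − (4)(-1) = 12
Sum = 78, so (signed) Area = 78/2 = 39, |Area| = 39.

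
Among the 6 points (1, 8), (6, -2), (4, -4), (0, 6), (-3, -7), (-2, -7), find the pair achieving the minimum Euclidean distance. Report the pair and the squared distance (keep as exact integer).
Pair = ((-3, -7), (-2, -7)); squared distance = 1

Compute all C(6, 2) = 15 pairwise squared distances (x_i − x_j)² + (y_i − y_j)². The minimum is 1, attained by the pair ((-3, -7), (-2, -7)).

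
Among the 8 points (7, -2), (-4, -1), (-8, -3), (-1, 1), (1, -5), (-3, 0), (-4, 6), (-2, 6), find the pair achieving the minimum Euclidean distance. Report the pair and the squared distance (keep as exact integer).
Pair = ((-4, -1), (-3, 0)); squared distance = 2

Compute all C(8, 2) = 28 pairwise squared distances (x_i − x_j)² + (y_i − y_j)². The minimum is 2, attained by the pair ((-4, -1), (-3, 0)).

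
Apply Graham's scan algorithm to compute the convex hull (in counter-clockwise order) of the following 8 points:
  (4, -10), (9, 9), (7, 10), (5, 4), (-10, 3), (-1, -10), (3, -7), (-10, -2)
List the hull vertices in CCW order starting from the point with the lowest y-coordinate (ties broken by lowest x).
Hull (CCW) = [(-1, -10), (4, -10), (9, 9), (7, 10), (-10, 3), (-10, -2)]

Graham scan procedure:
  1. Find the pivot p₀ = point with lowest y (tie → lowest x): (-1, -10).
  2. Sort the remaining points by polar angle around p₀.
  3. Walk through sorted points, maintaining a stack; pop the top while the last three entries make a non-left turn (cross product ≤ 0).
  4. Final stack is the convex hull in CCW order: (-1, -10), (4, -10), (9, 9), (7, 10), (-10, 3), (-10, -2).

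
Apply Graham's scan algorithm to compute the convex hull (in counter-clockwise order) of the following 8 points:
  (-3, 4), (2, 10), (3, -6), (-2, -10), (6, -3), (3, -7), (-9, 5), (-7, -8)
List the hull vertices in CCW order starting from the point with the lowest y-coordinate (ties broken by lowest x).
Hull (CCW) = [(-2, -10), (3, -7), (6, -3), (2, 10), (-9, 5), (-7, -8)]

Graham scan procedure:
  1. Find the pivot p₀ = point with lowest y (tie → lowest x): (-2, -10).
  2. Sort the remaining points by polar angle around p₀.
  3. Walk through sorted points, maintaining a stack; pop the top while the last three entries make a non-left turn (cross product ≤ 0).
  4. Final stack is the convex hull in CCW order: (-2, -10), (3, -7), (6, -3), (2, 10), (-9, 5), (-7, -8).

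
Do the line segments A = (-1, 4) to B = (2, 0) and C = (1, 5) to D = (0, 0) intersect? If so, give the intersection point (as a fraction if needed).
Yes; intersection at (8/19, 40/19) (t = 9/19 on AB, s = 11/19 on CD)

Parametrize AB as A + t(B − A) = (-1 + 3 t, 4 + -4 t) and CD as C + s(D − C) = (1 + -1 s, 5 + -5 s). Solve the linear system for (t, s). Determinant = 19 ≠ 0, so a unique intersection of the containing lines exists. Solution: t = 9/19, s = 11/19 — both in [0, 1], so the segments cross. Intersection point: (8/19, 40/19).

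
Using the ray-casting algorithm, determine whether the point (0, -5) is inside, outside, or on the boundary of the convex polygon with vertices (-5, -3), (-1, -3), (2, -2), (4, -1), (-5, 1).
The point (0, -5) lies strictly outside the polygon

Cast a horizontal ray to the right from the query point and count how many polygon edges it crosses (each edge strictly once or zero times, handled with the usual half-open convention). 
Parity of crossings → even ⇒ outside.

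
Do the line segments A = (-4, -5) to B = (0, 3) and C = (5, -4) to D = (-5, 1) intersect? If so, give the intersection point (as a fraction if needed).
Yes; intersection at (-9/5, -3/5) (t = 11/20 on AB, s = 17/25 on CD)

Parametrize AB as A + t(B − A) = (-4 + 4 t, -5 + 8 t) and CD as C + s(D − C) = (5 + -10 s, -4 + 5 s). Solve the linear system for (t, s). Determinant = -100 ≠ 0, so a unique intersection of the containing lines exists. Solution: t = 11/20, s = 17/25 — both in [0, 1], so the segments cross. Intersection point: (-9/5, -3/5).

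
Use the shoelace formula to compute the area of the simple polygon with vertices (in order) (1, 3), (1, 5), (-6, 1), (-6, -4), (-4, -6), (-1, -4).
Area = 47

Shoelace formula: Area = (1/2) |Σ_i (x_i · y_{i+1} − x_{i+1} · y_i)| (indices mod n). Compute each cross term:
  (1)(5) − (1)(3) = 2
  (1)(1) − (-6)(5) = 31
  (-6)(-4) − (-6)(1) = 30
  (-6)(-6) − (-4)(-4) = 20
  (-4)(-4) − (-1)(-6) = 10
  (-1)(3) − (1)(-4) = 1
Sum = 94, so (signed) Area = 94/2 = 47, |Area| = 47.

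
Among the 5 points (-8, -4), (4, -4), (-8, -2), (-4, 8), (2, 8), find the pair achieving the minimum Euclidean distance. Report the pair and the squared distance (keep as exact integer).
Pair = ((-8, -4), (-8, -2)); squared distance = 4

Compute all C(5, 2) = 10 pairwise squared distances (x_i − x_j)² + (y_i − y_j)². The minimum is 4, attained by the pair ((-8, -4), (-8, -2)).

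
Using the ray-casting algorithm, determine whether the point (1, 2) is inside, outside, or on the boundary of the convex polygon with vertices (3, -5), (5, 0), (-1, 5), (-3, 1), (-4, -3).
The point (1, 2) lies strictly inside the polygon

Cast a horizontal ray to the right from the query point and count how many polygon edges it crosses (each edge strictly once or zero times, handled with the usual half-open convention). 
Parity of crossings → odd ⇒ inside.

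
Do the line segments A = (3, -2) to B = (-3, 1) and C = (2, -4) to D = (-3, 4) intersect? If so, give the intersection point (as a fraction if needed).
Yes; intersection at (-3/11, -4/11) (t = 6/11 on AB, s = 5/11 on CD)

Parametrize AB as A + t(B − A) = (3 + -6 t, -2 + 3 t) and CD as C + s(D − C) = (2 + -5 s, -4 + 8 s). Solve the linear system for (t, s). Determinant = 33 ≠ 0, so a unique intersection of the containing lines exists. Solution: t = 6/11, s = 5/11 — both in [0, 1], so the segments cross. Intersection point: (-3/11, -4/11).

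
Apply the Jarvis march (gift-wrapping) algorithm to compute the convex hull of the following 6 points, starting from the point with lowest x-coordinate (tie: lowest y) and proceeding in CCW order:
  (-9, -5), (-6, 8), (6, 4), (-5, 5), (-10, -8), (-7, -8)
Hull (CCW) = [(-10, -8), (-7, -8), (6, 4), (-6, 8)]

Jarvis march: at each step, from the current hull vertex p, select the next vertex q as the point such that every other point lies strictly to the left of (or on) the directed line p → q. (Equivalently: for every other point r, the cross product (q − p) × (r − p) ≥ 0.)
Starting point (lowest x, tie lowest y): (-10, -8). Wrap until returning to start. Resulting hull: (-10, -8), (-7, -8), (6, 4), (-6, 8).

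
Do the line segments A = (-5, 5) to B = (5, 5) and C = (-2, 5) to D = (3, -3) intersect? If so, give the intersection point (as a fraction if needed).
Yes; intersection at (-2, 5) (t = 3/10 on AB, s = 0 on CD)

Parametrize AB as A + t(B − A) = (-5 + 10 t, 5 + 0 t) and CD as C + s(D − C) = (-2 + 5 s, 5 + -8 s). Solve the linear system for (t, s). Determinant = 80 ≠ 0, so a unique intersection of the containing lines exists. Solution: t = 3/10, s = 0 — both in [0, 1], so the segments cross. Intersection point: (-2, 5).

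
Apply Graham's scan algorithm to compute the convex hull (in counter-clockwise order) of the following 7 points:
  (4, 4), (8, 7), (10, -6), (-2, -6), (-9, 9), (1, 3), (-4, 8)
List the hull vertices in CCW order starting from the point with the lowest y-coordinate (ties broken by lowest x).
Hull (CCW) = [(-2, -6), (10, -6), (8, 7), (-9, 9)]

Graham scan procedure:
  1. Find the pivot p₀ = point with lowest y (tie → lowest x): (-2, -6).
  2. Sort the remaining points by polar angle around p₀.
  3. Walk through sorted points, maintaining a stack; pop the top while the last three entries make a non-left turn (cross product ≤ 0).
  4. Final stack is the convex hull in CCW order: (-2, -6), (10, -6), (8, 7), (-9, 9).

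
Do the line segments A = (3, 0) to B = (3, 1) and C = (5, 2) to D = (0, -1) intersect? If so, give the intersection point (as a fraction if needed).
Yes; intersection at (3, 4/5) (t = 4/5 on AB, s = 2/5 on CD)

Parametrize AB as A + t(B − A) = (3 + 0 t, 0 + 1 t) and CD as C + s(D − C) = (5 + -5 s, 2 + -3 s). Solve the linear system for (t, s). Determinant = -5 ≠ 0, so a unique intersection of the containing lines exists. Solution: t = 4/5, s = 2/5 — both in [0, 1], so the segments cross. Intersection point: (3, 4/5).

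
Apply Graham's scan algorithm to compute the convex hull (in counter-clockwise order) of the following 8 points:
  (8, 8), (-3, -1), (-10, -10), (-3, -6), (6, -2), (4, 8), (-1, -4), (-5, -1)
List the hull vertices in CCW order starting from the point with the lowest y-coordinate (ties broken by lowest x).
Hull (CCW) = [(-10, -10), (6, -2), (8, 8), (4, 8), (-5, -1)]

Graham scan procedure:
  1. Find the pivot p₀ = point with lowest y (tie → lowest x): (-10, -10).
  2. Sort the remaining points by polar angle around p₀.
  3. Walk through sorted points, maintaining a stack; pop the top while the last three entries make a non-left turn (cross product ≤ 0).
  4. Final stack is the convex hull in CCW order: (-10, -10), (6, -2), (8, 8), (4, 8), (-5, -1).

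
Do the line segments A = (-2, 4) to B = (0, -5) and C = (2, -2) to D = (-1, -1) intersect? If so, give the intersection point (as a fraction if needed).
Yes; intersection at (-22/25, -26/25) (t = 14/25 on AB, s = 24/25 on CD)

Parametrize AB as A + t(B − A) = (-2 + 2 t, 4 + -9 t) and CD as C + s(D − C) = (2 + -3 s, -2 + 1 s). Solve the linear system for (t, s). Determinant = 25 ≠ 0, so a unique intersection of the containing lines exists. Solution: t = 14/25, s = 24/25 — both in [0, 1], so the segments cross. Intersection point: (-22/25, -26/25).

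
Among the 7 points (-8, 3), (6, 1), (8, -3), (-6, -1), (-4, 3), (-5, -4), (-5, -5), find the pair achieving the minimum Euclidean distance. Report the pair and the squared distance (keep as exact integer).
Pair = ((-5, -4), (-5, -5)); squared distance = 1

Compute all C(7, 2) = 21 pairwise squared distances (x_i − x_j)² + (y_i − y_j)². The minimum is 1, attained by the pair ((-5, -4), (-5, -5)).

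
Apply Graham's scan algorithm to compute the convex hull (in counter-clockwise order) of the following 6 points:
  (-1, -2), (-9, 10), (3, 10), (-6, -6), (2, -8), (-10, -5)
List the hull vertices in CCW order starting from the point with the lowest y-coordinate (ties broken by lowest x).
Hull (CCW) = [(2, -8), (3, 10), (-9, 10), (-10, -5)]

Graham scan procedure:
  1. Find the pivot p₀ = point with lowest y (tie → lowest x): (2, -8).
  2. Sort the remaining points by polar angle around p₀.
  3. Walk through sorted points, maintaining a stack; pop the top while the last three entries make a non-left turn (cross product ≤ 0).
  4. Final stack is the convex hull in CCW order: (2, -8), (3, 10), (-9, 10), (-10, -5).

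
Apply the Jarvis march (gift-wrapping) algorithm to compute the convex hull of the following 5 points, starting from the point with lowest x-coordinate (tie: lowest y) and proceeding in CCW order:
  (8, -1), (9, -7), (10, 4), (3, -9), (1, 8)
Hull (CCW) = [(1, 8), (3, -9), (9, -7), (10, 4)]

Jarvis march: at each step, from the current hull vertex p, select the next vertex q as the point such that every other point lies strictly to the left of (or on) the directed line p → q. (Equivalently: for every other point r, the cross product (q − p) × (r − p) ≥ 0.)
Starting point (lowest x, tie lowest y): (1, 8). Wrap until returning to start. Resulting hull: (1, 8), (3, -9), (9, -7), (10, 4).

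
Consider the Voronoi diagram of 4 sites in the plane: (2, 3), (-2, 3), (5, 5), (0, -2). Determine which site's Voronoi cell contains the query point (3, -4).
Nearest site = (0, -2)

The Voronoi cell of site s contains exactly those query points closer to s than to any other site. Compute squared distances from q = (3, -4) to each site:
  (0 − 3)² + (-2 − -4)² = 13
  (2 − 3)² + (3 − -4)² = 50
  (-2 − 3)² + (3 − -4)² = 74
  (5 − 3)² + (5 − -4)² = 85
Minimum is attained by (0, -2), so q lies in its Voronoi cell.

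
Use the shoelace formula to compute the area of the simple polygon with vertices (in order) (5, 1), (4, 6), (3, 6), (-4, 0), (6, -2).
Area = 40

Shoelace formula: Area = (1/2) |Σ_i (x_i · y_{i+1} − x_{i+1} · y_i)| (indices mod n). Compute each cross term:
  (5)(6) − (4)(1) = 26
  (4)(6) − (3)(6) = 6
  (3)(0) − (-4)(6) = 24
  (-4)(-2) − (6)(0) = 8
  (6)(1) − (5)(-2) = 16
Sum = 80, so (signed) Area = 80/2 = 40, |Area| = 40.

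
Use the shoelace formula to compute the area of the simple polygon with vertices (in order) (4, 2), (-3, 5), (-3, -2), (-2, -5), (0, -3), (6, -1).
Area = 49

Shoelace formula: Area = (1/2) |Σ_i (x_i · y_{i+1} − x_{i+1} · y_i)| (indices mod n). Compute each cross term:
  (4)(5) − (-3)(2) = 26
  (-3)(-2) − (-3)(5) = 21
  (-3)(-5) − (-2)(-2) = 11
  (-2)(-3) − (0)(-5) = 6
  (0)(-1) − (6)(-3) = 18
  (6)(2) − (4)(-1) = 16
Sum = 98, so (signed) Area = 98/2 = 49, |Area| = 49.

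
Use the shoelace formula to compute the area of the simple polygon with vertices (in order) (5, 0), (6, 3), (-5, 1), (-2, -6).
Area = 49

Shoelace formula: Area = (1/2) |Σ_i (x_i · y_{i+1} − x_{i+1} · y_i)| (indices mod n). Compute each cross term:
  (5)(3) − (6)(0) = 15
  (6)(1) − (-5)(3) = 21
  (-5)(-6) − (-2)(1) = 32
  (-2)(0) − (5)(-6) = 30
Sum = 98, so (signed) Area = 98/2 = 49, |Area| = 49.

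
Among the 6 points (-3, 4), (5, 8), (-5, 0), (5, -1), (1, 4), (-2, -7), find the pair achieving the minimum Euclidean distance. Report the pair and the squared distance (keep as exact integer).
Pair = ((-3, 4), (1, 4)); squared distance = 16

Compute all C(6, 2) = 15 pairwise squared distances (x_i − x_j)² + (y_i − y_j)². The minimum is 16, attained by the pair ((-3, 4), (1, 4)).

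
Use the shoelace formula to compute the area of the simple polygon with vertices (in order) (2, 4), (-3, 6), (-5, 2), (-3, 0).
Area = 21

Shoelace formula: Area = (1/2) |Σ_i (x_i · y_{i+1} − x_{i+1} · y_i)| (indices mod n). Compute each cross term:
  (2)(6) − (-3)(4) = 24
  (-3)(2) − (-5)(6) = 24
  (-5)(0) − (-3)(2) = 6
  (-3)(4) − (2)(0) = -12
Sum = 42, so (signed) Area = 42/2 = 21, |Area| = 21.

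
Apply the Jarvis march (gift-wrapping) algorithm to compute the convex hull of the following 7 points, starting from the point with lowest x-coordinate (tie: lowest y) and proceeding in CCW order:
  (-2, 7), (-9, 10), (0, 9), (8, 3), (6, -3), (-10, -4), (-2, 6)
Hull (CCW) = [(-10, -4), (6, -3), (8, 3), (0, 9), (-9, 10)]

Jarvis march: at each step, from the current hull vertex p, select the next vertex q as the point such that every other point lies strictly to the left of (or on) the directed line p → q. (Equivalently: for every other point r, the cross product (q − p) × (r − p) ≥ 0.)
Starting point (lowest x, tie lowest y): (-10, -4). Wrap until returning to start. Resulting hull: (-10, -4), (6, -3), (8, 3), (0, 9), (-9, 10).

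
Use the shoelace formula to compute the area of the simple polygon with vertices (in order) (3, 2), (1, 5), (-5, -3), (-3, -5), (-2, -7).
Area = 79/2

Shoelace formula: Area = (1/2) |Σ_i (x_i · y_{i+1} − x_{i+1} · y_i)| (indices mod n). Compute each cross term:
  (3)(5) − (1)(2) = 13
  (1)(-3) − (-5)(5) = 22
  (-5)(-5) − (-3)(-3) = 16
  (-3)(-7) − (-2)(-5) = 11
  (-2)(2) − (3)(-7) = 17
Sum = 79, so (signed) Area = 79/2 = 79/2, |Area| = 79/2.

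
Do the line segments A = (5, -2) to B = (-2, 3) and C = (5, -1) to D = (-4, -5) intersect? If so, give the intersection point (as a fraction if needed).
Yes; intersection at (302/73, -101/73) (t = 9/73 on AB, s = 7/73 on CD)

Parametrize AB as A + t(B − A) = (5 + -7 t, -2 + 5 t) and CD as C + s(D − C) = (5 + -9 s, -1 + -4 s). Solve the linear system for (t, s). Determinant = -73 ≠ 0, so a unique intersection of the containing lines exists. Solution: t = 9/73, s = 7/73 — both in [0, 1], so the segments cross. Intersection point: (302/73, -101/73).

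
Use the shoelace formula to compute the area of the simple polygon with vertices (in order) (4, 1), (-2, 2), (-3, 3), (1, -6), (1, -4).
Area = 22

Shoelace formula: Area = (1/2) |Σ_i (x_i · y_{i+1} − x_{i+1} · y_i)| (indices mod n). Compute each cross term:
  (4)(2) − (-2)(1) = 10
  (-2)(3) − (-3)(2) = 0
  (-3)(-6) − (1)(3) = 15
  (1)(-4) − (1)(-6) = 2
  (1)(1) − (4)(-4) = 17
Sum = 44, so (signed) Area = 44/2 = 22, |Area| = 22.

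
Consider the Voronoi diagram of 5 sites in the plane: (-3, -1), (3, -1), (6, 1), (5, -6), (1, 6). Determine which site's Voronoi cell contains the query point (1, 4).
Nearest site = (1, 6)

The Voronoi cell of site s contains exactly those query points closer to s than to any other site. Compute squared distances from q = (1, 4) to each site:
  (1 − 1)² + (6 − 4)² = 4
  (3 − 1)² + (-1 − 4)² = 29
  (6 − 1)² + (1 − 4)² = 34
  (-3 − 1)² + (-1 − 4)² = 41
  (5 − 1)² + (-6 − 4)² = 116
Minimum is attained by (1, 6), so q lies in its Voronoi cell.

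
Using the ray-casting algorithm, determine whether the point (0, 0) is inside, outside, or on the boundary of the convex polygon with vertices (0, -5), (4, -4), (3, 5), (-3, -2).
The point (0, 0) lies strictly inside the polygon

Cast a horizontal ray to the right from the query point and count how many polygon edges it crosses (each edge strictly once or zero times, handled with the usual half-open convention). 
Parity of crossings → odd ⇒ inside.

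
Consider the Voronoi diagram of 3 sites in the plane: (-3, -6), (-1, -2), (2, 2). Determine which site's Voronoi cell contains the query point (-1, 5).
Nearest site = (2, 2)

The Voronoi cell of site s contains exactly those query points closer to s than to any other site. Compute squared distances from q = (-1, 5) to each site:
  (2 − -1)² + (2 − 5)² = 18
  (-1 − -1)² + (-2 − 5)² = 49
  (-3 − -1)² + (-6 − 5)² = 125
Minimum is attained by (2, 2), so q lies in its Voronoi cell.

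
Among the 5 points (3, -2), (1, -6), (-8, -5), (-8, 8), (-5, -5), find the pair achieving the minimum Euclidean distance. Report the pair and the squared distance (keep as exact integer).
Pair = ((-8, -5), (-5, -5)); squared distance = 9

Compute all C(5, 2) = 10 pairwise squared distances (x_i − x_j)² + (y_i − y_j)². The minimum is 9, attained by the pair ((-8, -5), (-5, -5)).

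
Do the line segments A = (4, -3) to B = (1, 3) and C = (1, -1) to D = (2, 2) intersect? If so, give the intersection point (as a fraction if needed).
Yes; intersection at (9/5, 7/5) (t = 11/15 on AB, s = 4/5 on CD)

Parametrize AB as A + t(B − A) = (4 + -3 t, -3 + 6 t) and CD as C + s(D − C) = (1 + 1 s, -1 + 3 s). Solve the linear system for (t, s). Determinant = 15 ≠ 0, so a unique intersection of the containing lines exists. Solution: t = 11/15, s = 4/5 — both in [0, 1], so the segments cross. Intersection point: (9/5, 7/5).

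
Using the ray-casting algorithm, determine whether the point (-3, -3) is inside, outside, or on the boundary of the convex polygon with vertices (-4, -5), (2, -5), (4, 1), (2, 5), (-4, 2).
The point (-3, -3) lies strictly inside the polygon

Cast a horizontal ray to the right from the query point and count how many polygon edges it crosses (each edge strictly once or zero times, handled with the usual half-open convention). 
Parity of crossings → odd ⇒ inside.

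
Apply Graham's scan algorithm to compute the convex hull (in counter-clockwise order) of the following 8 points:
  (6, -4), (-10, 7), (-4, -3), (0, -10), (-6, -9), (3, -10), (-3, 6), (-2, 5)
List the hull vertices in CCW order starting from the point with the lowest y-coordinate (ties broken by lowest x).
Hull (CCW) = [(0, -10), (3, -10), (6, -4), (-2, 5), (-3, 6), (-10, 7), (-6, -9)]

Graham scan procedure:
  1. Find the pivot p₀ = point with lowest y (tie → lowest x): (0, -10).
  2. Sort the remaining points by polar angle around p₀.
  3. Walk through sorted points, maintaining a stack; pop the top while the last three entries make a non-left turn (cross product ≤ 0).
  4. Final stack is the convex hull in CCW order: (0, -10), (3, -10), (6, -4), (-2, 5), (-3, 6), (-10, 7), (-6, -9).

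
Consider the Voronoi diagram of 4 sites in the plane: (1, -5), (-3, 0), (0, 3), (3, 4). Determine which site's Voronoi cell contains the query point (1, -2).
Nearest site = (1, -5)

The Voronoi cell of site s contains exactly those query points closer to s than to any other site. Compute squared distances from q = (1, -2) to each site:
  (1 − 1)² + (-5 − -2)² = 9
  (-3 − 1)² + (0 − -2)² = 20
  (0 − 1)² + (3 − -2)² = 26
  (3 − 1)² + (4 − -2)² = 40
Minimum is attained by (1, -5), so q lies in its Voronoi cell.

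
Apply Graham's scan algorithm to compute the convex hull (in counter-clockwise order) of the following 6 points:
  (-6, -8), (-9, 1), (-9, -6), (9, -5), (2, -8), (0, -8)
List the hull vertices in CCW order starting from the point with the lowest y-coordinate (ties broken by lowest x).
Hull (CCW) = [(-6, -8), (2, -8), (9, -5), (-9, 1), (-9, -6)]

Graham scan procedure:
  1. Find the pivot p₀ = point with lowest y (tie → lowest x): (-6, -8).
  2. Sort the remaining points by polar angle around p₀.
  3. Walk through sorted points, maintaining a stack; pop the top while the last three entries make a non-left turn (cross product ≤ 0).
  4. Final stack is the convex hull in CCW order: (-6, -8), (2, -8), (9, -5), (-9, 1), (-9, -6).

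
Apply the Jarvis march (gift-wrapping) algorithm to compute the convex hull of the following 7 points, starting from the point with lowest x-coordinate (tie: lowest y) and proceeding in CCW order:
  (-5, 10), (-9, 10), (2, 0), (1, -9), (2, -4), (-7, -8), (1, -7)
Hull (CCW) = [(-9, 10), (-7, -8), (1, -9), (2, -4), (2, 0), (-5, 10)]

Jarvis march: at each step, from the current hull vertex p, select the next vertex q as the point such that every other point lies strictly to the left of (or on) the directed line p → q. (Equivalently: for every other point r, the cross product (q − p) × (r − p) ≥ 0.)
Starting point (lowest x, tie lowest y): (-9, 10). Wrap until returning to start. Resulting hull: (-9, 10), (-7, -8), (1, -9), (2, -4), (2, 0), (-5, 10).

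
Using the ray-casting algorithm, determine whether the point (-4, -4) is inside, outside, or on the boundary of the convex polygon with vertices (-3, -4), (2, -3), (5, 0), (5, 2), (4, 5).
The point (-4, -4) lies strictly outside the polygon

Cast a horizontal ray to the right from the query point and count how many polygon edges it crosses (each edge strictly once or zero times, handled with the usual half-open convention). 
Parity of crossings → even ⇒ outside.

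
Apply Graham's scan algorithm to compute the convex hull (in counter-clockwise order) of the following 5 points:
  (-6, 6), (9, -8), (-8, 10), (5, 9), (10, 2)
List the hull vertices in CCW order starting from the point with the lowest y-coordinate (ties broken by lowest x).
Hull (CCW) = [(9, -8), (10, 2), (5, 9), (-8, 10), (-6, 6)]

Graham scan procedure:
  1. Find the pivot p₀ = point with lowest y (tie → lowest x): (9, -8).
  2. Sort the remaining points by polar angle around p₀.
  3. Walk through sorted points, maintaining a stack; pop the top while the last three entries make a non-left turn (cross product ≤ 0).
  4. Final stack is the convex hull in CCW order: (9, -8), (10, 2), (5, 9), (-8, 10), (-6, 6).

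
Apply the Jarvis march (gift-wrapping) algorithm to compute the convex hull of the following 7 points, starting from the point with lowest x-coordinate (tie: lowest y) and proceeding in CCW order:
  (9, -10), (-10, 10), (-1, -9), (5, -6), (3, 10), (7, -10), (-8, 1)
Hull (CCW) = [(-10, 10), (-8, 1), (-1, -9), (7, -10), (9, -10), (3, 10)]

Jarvis march: at each step, from the current hull vertex p, select the next vertex q as the point such that every other point lies strictly to the left of (or on) the directed line p → q. (Equivalently: for every other point r, the cross product (q − p) × (r − p) ≥ 0.)
Starting point (lowest x, tie lowest y): (-10, 10). Wrap until returning to start. Resulting hull: (-10, 10), (-8, 1), (-1, -9), (7, -10), (9, -10), (3, 10).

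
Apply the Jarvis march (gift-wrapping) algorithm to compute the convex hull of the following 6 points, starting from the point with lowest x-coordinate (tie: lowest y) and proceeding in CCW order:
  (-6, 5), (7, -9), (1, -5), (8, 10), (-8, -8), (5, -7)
Hull (CCW) = [(-8, -8), (7, -9), (8, 10), (-6, 5)]

Jarvis march: at each step, from the current hull vertex p, select the next vertex q as the point such that every other point lies strictly to the left of (or on) the directed line p → q. (Equivalently: for every other point r, the cross product (q − p) × (r − p) ≥ 0.)
Starting point (lowest x, tie lowest y): (-8, -8). Wrap until returning to start. Resulting hull: (-8, -8), (7, -9), (8, 10), (-6, 5).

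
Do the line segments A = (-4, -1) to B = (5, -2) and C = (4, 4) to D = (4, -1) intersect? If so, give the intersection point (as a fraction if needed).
No (intersection of containing lines falls outside at least one segment)

Parametrize and solve: t = 8/9, s = 53/45. At least one of these is outside [0, 1], so the segments do not intersect.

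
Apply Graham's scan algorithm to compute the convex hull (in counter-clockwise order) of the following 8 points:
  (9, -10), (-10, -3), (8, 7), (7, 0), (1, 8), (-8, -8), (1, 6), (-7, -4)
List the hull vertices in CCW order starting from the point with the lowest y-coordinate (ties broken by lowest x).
Hull (CCW) = [(9, -10), (8, 7), (1, 8), (-10, -3), (-8, -8)]

Graham scan procedure:
  1. Find the pivot p₀ = point with lowest y (tie → lowest x): (9, -10).
  2. Sort the remaining points by polar angle around p₀.
  3. Walk through sorted points, maintaining a stack; pop the top while the last three entries make a non-left turn (cross product ≤ 0).
  4. Final stack is the convex hull in CCW order: (9, -10), (8, 7), (1, 8), (-10, -3), (-8, -8).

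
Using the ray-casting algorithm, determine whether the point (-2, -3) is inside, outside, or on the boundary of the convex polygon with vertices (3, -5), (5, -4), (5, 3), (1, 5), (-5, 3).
The point (-2, -3) lies strictly outside the polygon

Cast a horizontal ray to the right from the query point and count how many polygon edges it crosses (each edge strictly once or zero times, handled with the usual half-open convention). 
Parity of crossings → even ⇒ outside.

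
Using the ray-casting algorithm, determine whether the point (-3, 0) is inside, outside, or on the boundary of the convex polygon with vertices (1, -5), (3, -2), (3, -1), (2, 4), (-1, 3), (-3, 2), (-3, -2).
The point (-3, 0) lies on the polygon boundary

Boundary check: the query satisfies the collinearity and bounding-box conditions for some polygon edge, so it lies exactly on the boundary.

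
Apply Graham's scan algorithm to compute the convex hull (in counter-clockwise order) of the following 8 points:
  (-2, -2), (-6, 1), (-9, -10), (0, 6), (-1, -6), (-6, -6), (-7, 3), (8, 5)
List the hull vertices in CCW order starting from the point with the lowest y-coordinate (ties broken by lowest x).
Hull (CCW) = [(-9, -10), (-1, -6), (8, 5), (0, 6), (-7, 3)]

Graham scan procedure:
  1. Find the pivot p₀ = point with lowest y (tie → lowest x): (-9, -10).
  2. Sort the remaining points by polar angle around p₀.
  3. Walk through sorted points, maintaining a stack; pop the top while the last three entries make a non-left turn (cross product ≤ 0).
  4. Final stack is the convex hull in CCW order: (-9, -10), (-1, -6), (8, 5), (0, 6), (-7, 3).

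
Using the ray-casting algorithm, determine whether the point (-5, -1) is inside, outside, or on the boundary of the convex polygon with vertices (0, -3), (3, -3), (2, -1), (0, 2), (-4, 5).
The point (-5, -1) lies strictly outside the polygon

Cast a horizontal ray to the right from the query point and count how many polygon edges it crosses (each edge strictly once or zero times, handled with the usual half-open convention). 
Parity of crossings → even ⇒ outside.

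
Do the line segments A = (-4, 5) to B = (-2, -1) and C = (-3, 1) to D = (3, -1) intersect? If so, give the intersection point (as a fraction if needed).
Yes; intersection at (-21/8, 7/8) (t = 11/16 on AB, s = 1/16 on CD)

Parametrize AB as A + t(B − A) = (-4 + 2 t, 5 + -6 t) and CD as C + s(D − C) = (-3 + 6 s, 1 + -2 s). Solve the linear system for (t, s). Determinant = -32 ≠ 0, so a unique intersection of the containing lines exists. Solution: t = 11/16, s = 1/16 — both in [0, 1], so the segments cross. Intersection point: (-21/8, 7/8).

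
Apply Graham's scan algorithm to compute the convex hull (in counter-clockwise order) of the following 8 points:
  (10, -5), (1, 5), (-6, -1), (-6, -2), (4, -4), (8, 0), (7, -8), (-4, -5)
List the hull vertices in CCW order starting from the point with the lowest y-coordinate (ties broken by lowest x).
Hull (CCW) = [(7, -8), (10, -5), (8, 0), (1, 5), (-6, -1), (-6, -2), (-4, -5)]

Graham scan procedure:
  1. Find the pivot p₀ = point with lowest y (tie → lowest x): (7, -8).
  2. Sort the remaining points by polar angle around p₀.
  3. Walk through sorted points, maintaining a stack; pop the top while the last three entries make a non-left turn (cross product ≤ 0).
  4. Final stack is the convex hull in CCW order: (7, -8), (10, -5), (8, 0), (1, 5), (-6, -1), (-6, -2), (-4, -5).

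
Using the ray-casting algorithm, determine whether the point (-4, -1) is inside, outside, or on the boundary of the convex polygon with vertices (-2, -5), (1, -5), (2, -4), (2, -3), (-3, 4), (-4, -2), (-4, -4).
The point (-4, -1) lies strictly outside the polygon

Cast a horizontal ray to the right from the query point and count how many polygon edges it crosses (each edge strictly once or zero times, handled with the usual half-open convention). 
Parity of crossings → even ⇒ outside.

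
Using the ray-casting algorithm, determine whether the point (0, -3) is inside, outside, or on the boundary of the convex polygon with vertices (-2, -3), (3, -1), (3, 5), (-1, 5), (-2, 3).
The point (0, -3) lies strictly outside the polygon

Cast a horizontal ray to the right from the query point and count how many polygon edges it crosses (each edge strictly once or zero times, handled with the usual half-open convention). 
Parity of crossings → even ⇒ outside.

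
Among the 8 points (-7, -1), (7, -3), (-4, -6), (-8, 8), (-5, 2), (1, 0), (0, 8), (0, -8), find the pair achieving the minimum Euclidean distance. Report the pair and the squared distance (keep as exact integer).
Pair = ((-7, -1), (-5, 2)); squared distance = 13

Compute all C(8, 2) = 28 pairwise squared distances (x_i − x_j)² + (y_i − y_j)². The minimum is 13, attained by the pair ((-7, -1), (-5, 2)).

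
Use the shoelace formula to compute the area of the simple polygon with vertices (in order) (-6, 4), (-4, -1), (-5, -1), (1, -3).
Area = 23/2

Shoelace formula: Area = (1/2) |Σ_i (x_i · y_{i+1} − x_{i+1} · y_i)| (indices mod n). Compute each cross term:
  (-6)(-1) − (-4)(4) = 22
  (-4)(-1) − (-5)(-1) = -1
  (-5)(-3) − (1)(-1) = 16
  (1)(4) − (-6)(-3) = -14
Sum = 23, so (signed) Area = 23/2 = 23/2, |Area| = 23/2.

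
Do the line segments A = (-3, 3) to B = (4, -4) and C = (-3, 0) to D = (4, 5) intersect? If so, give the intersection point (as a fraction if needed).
Yes; intersection at (-5/4, 5/4) (t = 1/4 on AB, s = 1/4 on CD)

Parametrize AB as A + t(B − A) = (-3 + 7 t, 3 + -7 t) and CD as C + s(D − C) = (-3 + 7 s, 0 + 5 s). Solve the linear system for (t, s). Determinant = -84 ≠ 0, so a unique intersection of the containing lines exists. Solution: t = 1/4, s = 1/4 — both in [0, 1], so the segments cross. Intersection point: (-5/4, 5/4).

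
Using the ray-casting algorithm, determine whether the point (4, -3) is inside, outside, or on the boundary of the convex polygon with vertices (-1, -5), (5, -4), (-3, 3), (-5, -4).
The point (4, -3) lies strictly outside the polygon

Cast a horizontal ray to the right from the query point and count how many polygon edges it crosses (each edge strictly once or zero times, handled with the usual half-open convention). 
Parity of crossings → even ⇒ outside.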